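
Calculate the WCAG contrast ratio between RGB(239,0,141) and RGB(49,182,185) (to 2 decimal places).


Linearize each sRGB channel c=v/255: c/12.92 if c ≤ 0.04045 else ((c+0.055)/1.055)^2.4
L = 0.2126×R_lin + 0.7152×G_lin + 0.0722×B_lin
Color 1 (239,0,141):
  R=239: 239/255≈0.9373 > 0.04045 → ((0.9373+0.055)/1.055)^2.4 ≈ 0.86316
  G=0: 0/255≈0.0000 ≤ 0.04045 → 0.0000/12.92 ≈ 0.00000
  B=141: 141/255≈0.5529 > 0.04045 → ((0.5529+0.055)/1.055)^2.4 ≈ 0.26636
  L1 = 0.2126×0.86316 + 0.7152×0.00000 + 0.0722×0.26636 ≈ 0.20274
Color 2 (49,182,185):
  R=49: 49/255≈0.1922 > 0.04045 → ((0.1922+0.055)/1.055)^2.4 ≈ 0.03071
  G=182: 182/255≈0.7137 > 0.04045 → ((0.7137+0.055)/1.055)^2.4 ≈ 0.46778
  B=185: 185/255≈0.7255 > 0.04045 → ((0.7255+0.055)/1.055)^2.4 ≈ 0.48515
  L2 = 0.2126×0.03071 + 0.7152×0.46778 + 0.0722×0.48515 ≈ 0.37612
Lighter = 0.37612, Darker = 0.20274
Ratio = (L_lighter + 0.05) / (L_darker + 0.05)
Ratio = (0.37612 + 0.05) / (0.20274 + 0.05) = 0.42612 / 0.25274 ≈ 1.6860
Ratio ≈ 1.69:1


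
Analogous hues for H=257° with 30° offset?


Base hue: 257°
Left analog: (257 - 30) mod 360 = 227°
Right analog: (257 + 30) mod 360 = 287°
Analogous hues = 227° and 287°


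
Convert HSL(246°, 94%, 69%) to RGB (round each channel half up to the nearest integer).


H=246°, S=0.94, L=0.69
C = (1-|2L-1|)×S = (1-|0.38|)×0.94 = 0.5828
H' = H/60 = 246/60 ≈ 4.1000; X = C×(1-|H' mod 2 - 1|) = 0.05828
m = L - C/2 = 0.69 - 0.2914 = 0.3986
Sector ⌊H'⌋ = 4 → (R',G',B') = (0.05828, 0.0, 0.5828)
RGB = ((R'+m)×255, (G'+m)×255, (B'+m)×255) = (116.5044, 101.643, 250.257)
Round half up → RGB(117, 102, 250)


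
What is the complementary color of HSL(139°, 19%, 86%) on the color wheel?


Complement = opposite side of color wheel = hue + 180°
H' = (139 + 180) mod 360 = 319°
S and L unchanged.
= HSL(319°, 19%, 86%)


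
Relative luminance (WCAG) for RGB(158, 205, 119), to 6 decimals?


Linearize each channel (sRGB transfer function): c = v/255; c_lin = c/12.92 if c ≤ 0.04045, else ((c+0.055)/1.055)^2.4
  R: 158/255 ≈ 0.619608 > 0.04045 → ((0.619608+0.055)/1.055)^2.4 ≈ 0.341914
  G: 205/255 ≈ 0.803922 > 0.04045 → ((0.803922+0.055)/1.055)^2.4 ≈ 0.610496
  B: 119/255 ≈ 0.466667 > 0.04045 → ((0.466667+0.055)/1.055)^2.4 ≈ 0.184475
R_lin = 0.341914, G_lin = 0.610496, B_lin = 0.184475
L = 0.2126×R + 0.7152×G + 0.0722×B
L = 0.2126×0.341914 + 0.7152×0.610496 + 0.0722×0.184475
L ≈ 0.522637


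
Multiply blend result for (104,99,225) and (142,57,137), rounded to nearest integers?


Multiply: C = A×B/255, rounded to nearest integer
R: 104×142/255 = 14768/255 ≈ 57.914 → 58
G: 99×57/255 = 5643/255 ≈ 22.129 → 22
B: 225×137/255 = 30825/255 ≈ 120.882 → 121
= RGB(58, 22, 121)


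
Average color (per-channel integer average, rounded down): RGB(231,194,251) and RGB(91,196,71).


Midpoint: each channel = ⌊(C₁+C₂)/2⌋
R: ⌊(231+91)/2⌋ = 161
G: ⌊(194+196)/2⌋ = 195
B: ⌊(251+71)/2⌋ = 161
= RGB(161, 195, 161)


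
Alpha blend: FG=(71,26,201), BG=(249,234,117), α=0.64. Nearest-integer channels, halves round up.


C = α×F + (1-α)×B, with 1-α = 0.36
R: 0.64×71 + 0.36×249 = 45.44 + 89.64 = 135.08 → 135
G: 0.64×26 + 0.36×234 = 16.64 + 84.24 = 100.88 → 101
B: 0.64×201 + 0.36×117 = 128.64 + 42.12 = 170.76 → 171
= RGB(135, 101, 171)


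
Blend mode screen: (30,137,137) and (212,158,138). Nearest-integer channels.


Screen: C = 255 - (255-A)×(255-B)/255, rounded to nearest integer
R: 255 - (255-30)×(255-212)/255 = 255 - 9675/255 ≈ 255 - 37.941 = 217.059 → 217
G: 255 - (255-137)×(255-158)/255 = 255 - 11446/255 ≈ 255 - 44.886 = 210.114 → 210
B: 255 - (255-137)×(255-138)/255 = 255 - 13806/255 ≈ 255 - 54.141 = 200.859 → 201
= RGB(217, 210, 201)


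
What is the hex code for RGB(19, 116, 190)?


R = 19 → 13 (hex)
G = 116 → 74 (hex)
B = 190 → BE (hex)
Hex = #1374BE


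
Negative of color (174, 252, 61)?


Invert: (255-R, 255-G, 255-B)
R: 255-174 = 81
G: 255-252 = 3
B: 255-61 = 194
= RGB(81, 3, 194)


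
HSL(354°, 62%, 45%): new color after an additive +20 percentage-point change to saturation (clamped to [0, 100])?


Original S = 62%
Adjustment = +20 percentage points
New S = 62 + (20) = 82
Clamp to [0, 100] → 82
= HSL(354°, 82%, 45%)


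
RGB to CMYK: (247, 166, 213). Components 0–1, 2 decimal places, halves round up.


R'=247/255≈0.9686, G'=166/255≈0.6510, B'=213/255≈0.8353
K = 1 - max(R',G',B') = 1 - 247/255 = 8/255 = 0.03137… → 0.03
(1-R'-K)/(1-K) simplifies to (max-R)/max with max = 247:
C = (247-247)/247 = 0/247 = 0 → 0.00
M = (247-166)/247 = 81/247 = 0.32793… → 0.33
Y = (247-213)/247 = 34/247 = 0.13765… → 0.14
= CMYK(0.00, 0.33, 0.14, 0.03)


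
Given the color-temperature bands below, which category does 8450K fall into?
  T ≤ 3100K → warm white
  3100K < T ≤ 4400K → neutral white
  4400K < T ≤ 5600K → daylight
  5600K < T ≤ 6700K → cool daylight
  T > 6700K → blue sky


Temperature: 8450K
8450K > 6700K → blue sky
Classification: blue sky


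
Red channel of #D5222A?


Color: #D5222A
R = D5 = 213
G = 22 = 34
B = 2A = 42
Red = 213


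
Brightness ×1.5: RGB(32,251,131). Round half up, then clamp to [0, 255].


Multiply each channel by 1.5, round half up, clamp to [0, 255]
R: 32×1.5 = 48
G: 251×1.5 = 376.5 → round → 377 → clamp → 255
B: 131×1.5 = 196.5 → round → 197
= RGB(48, 255, 197)


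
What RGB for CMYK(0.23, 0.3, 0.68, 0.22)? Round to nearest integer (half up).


R = 255 × (1-C) × (1-K) = 255 × 0.77 × 0.78 = 153.153 → 153
G = 255 × (1-M) × (1-K) = 255 × 0.70 × 0.78 = 139.23 → 139
B = 255 × (1-Y) × (1-K) = 255 × 0.32 × 0.78 = 63.648 → 64
= RGB(153, 139, 64)


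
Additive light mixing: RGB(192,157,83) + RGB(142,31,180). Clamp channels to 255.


Additive: each channel = min(255, C₁+C₂)
R: 192+142 = 334 → 255
G: 157+31 = 188 → 188
B: 83+180 = 263 → 255
= RGB(255, 188, 255)


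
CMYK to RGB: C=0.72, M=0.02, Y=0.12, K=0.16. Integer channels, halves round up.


R = 255 × (1-C) × (1-K) = 255 × 0.28 × 0.84 = 59.976 → 60
G = 255 × (1-M) × (1-K) = 255 × 0.98 × 0.84 = 209.916 → 210
B = 255 × (1-Y) × (1-K) = 255 × 0.88 × 0.84 = 188.496 → 188
= RGB(60, 210, 188)


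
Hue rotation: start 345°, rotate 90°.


New hue = (H + rotation) mod 360
New hue = (345 + 90) mod 360
= 435 mod 360
= 75°


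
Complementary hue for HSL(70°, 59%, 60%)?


Complement = opposite side of color wheel = hue + 180°
H' = (70 + 180) mod 360 = 250°
S and L unchanged.
= HSL(250°, 59%, 60%)


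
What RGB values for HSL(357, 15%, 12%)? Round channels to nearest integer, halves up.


H=357°, S=0.15, L=0.12
C = (1-|2L-1|)×S = (1-|-0.76|)×0.15 = 0.036
H' = H/60 = 357/60 ≈ 5.9500; X = C×(1-|H' mod 2 - 1|) = 0.0018
m = L - C/2 = 0.12 - 0.018 = 0.102
Sector ⌊H'⌋ = 5 → (R',G',B') = (0.036, 0.0, 0.0018)
RGB = ((R'+m)×255, (G'+m)×255, (B'+m)×255) = (35.19, 26.01, 26.469)
Round half up → RGB(35, 26, 26)


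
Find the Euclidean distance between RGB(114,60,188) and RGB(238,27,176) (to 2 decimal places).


d = √[(R₁-R₂)² + (G₁-G₂)² + (B₁-B₂)²]
d = √[(114-238)² + (60-27)² + (188-176)²]
d = √[15376 + 1089 + 144]
d = √16609
d ≈ 128.88


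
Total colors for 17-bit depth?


Colors = 2^bits = 2^17
= 131,072 colors


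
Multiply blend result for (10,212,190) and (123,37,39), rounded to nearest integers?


Multiply: C = A×B/255, rounded to nearest integer
R: 10×123/255 = 1230/255 ≈ 4.824 → 5
G: 212×37/255 = 7844/255 ≈ 30.761 → 31
B: 190×39/255 = 7410/255 ≈ 29.059 → 29
= RGB(5, 31, 29)


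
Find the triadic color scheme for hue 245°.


Triadic: equally spaced at 120° intervals
H1 = 245°
H2 = (245 + 120) mod 360 = 5°
H3 = (245 + 240) mod 360 = 125°
Triadic = 245°, 5°, 125°


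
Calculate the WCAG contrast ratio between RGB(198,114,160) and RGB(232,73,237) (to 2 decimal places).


Linearize each sRGB channel c=v/255: c/12.92 if c ≤ 0.04045 else ((c+0.055)/1.055)^2.4
L = 0.2126×R_lin + 0.7152×G_lin + 0.0722×B_lin
Color 1 (198,114,160):
  R=198: 198/255≈0.7765 > 0.04045 → ((0.7765+0.055)/1.055)^2.4 ≈ 0.56471
  G=114: 114/255≈0.4471 > 0.04045 → ((0.4471+0.055)/1.055)^2.4 ≈ 0.16827
  B=160: 160/255≈0.6275 > 0.04045 → ((0.6275+0.055)/1.055)^2.4 ≈ 0.35153
  L1 = 0.2126×0.56471 + 0.7152×0.16827 + 0.0722×0.35153 ≈ 0.26578
Color 2 (232,73,237):
  R=232: 232/255≈0.9098 > 0.04045 → ((0.9098+0.055)/1.055)^2.4 ≈ 0.80695
  G=73: 73/255≈0.2863 > 0.04045 → ((0.2863+0.055)/1.055)^2.4 ≈ 0.06663
  B=237: 237/255≈0.9294 > 0.04045 → ((0.9294+0.055)/1.055)^2.4 ≈ 0.84687
  L2 = 0.2126×0.80695 + 0.7152×0.06663 + 0.0722×0.84687 ≈ 0.28035
Lighter = 0.28035, Darker = 0.26578
Ratio = (L_lighter + 0.05) / (L_darker + 0.05)
Ratio = (0.28035 + 0.05) / (0.26578 + 0.05) = 0.33035 / 0.31578 ≈ 1.0461
Ratio ≈ 1.05:1


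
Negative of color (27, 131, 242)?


Invert: (255-R, 255-G, 255-B)
R: 255-27 = 228
G: 255-131 = 124
B: 255-242 = 13
= RGB(228, 124, 13)


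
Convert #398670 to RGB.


39 → 57 (R)
86 → 134 (G)
70 → 112 (B)
= RGB(57, 134, 112)


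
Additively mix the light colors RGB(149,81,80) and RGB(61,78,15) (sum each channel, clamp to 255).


Additive: each channel = min(255, C₁+C₂)
R: 149+61 = 210 → 210
G: 81+78 = 159 → 159
B: 80+15 = 95 → 95
= RGB(210, 159, 95)


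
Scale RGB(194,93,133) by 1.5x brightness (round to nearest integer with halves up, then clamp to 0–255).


Multiply each channel by 1.5, round half up, clamp to [0, 255]
R: 194×1.5 = 291 → clamp → 255
G: 93×1.5 = 139.5 → round → 140
B: 133×1.5 = 199.5 → round → 200
= RGB(255, 140, 200)


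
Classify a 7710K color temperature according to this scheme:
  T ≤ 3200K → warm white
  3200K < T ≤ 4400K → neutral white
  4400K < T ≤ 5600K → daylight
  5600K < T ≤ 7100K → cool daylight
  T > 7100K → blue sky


Temperature: 7710K
7710K > 7100K → blue sky
Classification: blue sky


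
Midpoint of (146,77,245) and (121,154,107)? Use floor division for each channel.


Midpoint: each channel = ⌊(C₁+C₂)/2⌋
R: ⌊(146+121)/2⌋ = 133
G: ⌊(77+154)/2⌋ = 115
B: ⌊(245+107)/2⌋ = 176
= RGB(133, 115, 176)


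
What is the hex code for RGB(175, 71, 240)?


R = 175 → AF (hex)
G = 71 → 47 (hex)
B = 240 → F0 (hex)
Hex = #AF47F0


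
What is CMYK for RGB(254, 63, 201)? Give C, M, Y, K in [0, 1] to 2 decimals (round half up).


R'=254/255≈0.9961, G'=63/255≈0.2471, B'=201/255≈0.7882
K = 1 - max(R',G',B') = 1 - 254/255 = 1/255 = 0.00392… → 0.00
(1-R'-K)/(1-K) simplifies to (max-R)/max with max = 254:
C = (254-254)/254 = 0/254 = 0 → 0.00
M = (254-63)/254 = 191/254 = 0.75196… → 0.75
Y = (254-201)/254 = 53/254 = 0.20866… → 0.21
= CMYK(0.00, 0.75, 0.21, 0.00)


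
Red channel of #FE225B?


Color: #FE225B
R = FE = 254
G = 22 = 34
B = 5B = 91
Red = 254


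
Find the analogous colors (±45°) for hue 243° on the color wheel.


Base hue: 243°
Left analog: (243 - 45) mod 360 = 198°
Right analog: (243 + 45) mod 360 = 288°
Analogous hues = 198° and 288°


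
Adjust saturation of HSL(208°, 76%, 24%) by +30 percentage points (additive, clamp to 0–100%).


Original S = 76%
Adjustment = +30 percentage points
New S = 76 + (30) = 106
Clamp to [0, 100] → 100
= HSL(208°, 100%, 24%)


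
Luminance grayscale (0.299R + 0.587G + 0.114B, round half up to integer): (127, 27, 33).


Gray = 0.299×R + 0.587×G + 0.114×B
Gray = 0.299×127 + 0.587×27 + 0.114×33
Gray = 37.973 + 15.849 + 3.762
Gray = 57.584 → round half up → 58
Gray = 58


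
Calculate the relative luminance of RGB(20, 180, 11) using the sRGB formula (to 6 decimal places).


Linearize each channel (sRGB transfer function): c = v/255; c_lin = c/12.92 if c ≤ 0.04045, else ((c+0.055)/1.055)^2.4
  R: 20/255 ≈ 0.078431 > 0.04045 → ((0.078431+0.055)/1.055)^2.4 ≈ 0.006995
  G: 180/255 ≈ 0.705882 > 0.04045 → ((0.705882+0.055)/1.055)^2.4 ≈ 0.456411
  B: 11/255 ≈ 0.043137 > 0.04045 → ((0.043137+0.055)/1.055)^2.4 ≈ 0.003347
R_lin = 0.006995, G_lin = 0.456411, B_lin = 0.003347
L = 0.2126×R + 0.7152×G + 0.0722×B
L = 0.2126×0.006995 + 0.7152×0.456411 + 0.0722×0.003347
L ≈ 0.328154


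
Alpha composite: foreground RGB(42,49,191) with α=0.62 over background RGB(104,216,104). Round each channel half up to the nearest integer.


C = α×F + (1-α)×B, with 1-α = 0.38
R: 0.62×42 + 0.38×104 = 26.04 + 39.52 = 65.56 → 66
G: 0.62×49 + 0.38×216 = 30.38 + 82.08 = 112.46 → 112
B: 0.62×191 + 0.38×104 = 118.42 + 39.52 = 157.94 → 158
= RGB(66, 112, 158)


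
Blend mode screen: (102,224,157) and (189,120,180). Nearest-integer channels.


Screen: C = 255 - (255-A)×(255-B)/255, rounded to nearest integer
R: 255 - (255-102)×(255-189)/255 = 255 - 10098/255 ≈ 255 - 39.600 = 215.400 → 215
G: 255 - (255-224)×(255-120)/255 = 255 - 4185/255 ≈ 255 - 16.412 = 238.588 → 239
B: 255 - (255-157)×(255-180)/255 = 255 - 7350/255 ≈ 255 - 28.824 = 226.176 → 226
= RGB(215, 239, 226)


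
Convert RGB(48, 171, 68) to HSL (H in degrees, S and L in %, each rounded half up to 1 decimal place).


Normalize: R'=48/255≈0.1882, G'=171/255≈0.6706, B'=68/255≈0.2667
Max=171/255, Min=48/255, Δ=Max-Min=123/255
L = (Max+Min)/2 = (171+48)/510 = 219/510 = 0.42941… → L = 42.9%
L ≤ 0.5 → S = Δ/(Max+Min) = 123/(171+48) = 123/219 = 0.56164… → S = 56.2%
(the 1/255 factors cancel in S and H, so raw channel differences can be used)
Max is G' → H = 60 × ((B-R)/Δ + 2) = 60 × ((68-48)/123 + 2)
  20/123 + 2 = 0.1626… + 2 = 2.1626…
  H = 60 × 2.1626… = 129.756…° → H = 129.8°
= HSL(129.8°, 56.2%, 42.9%)


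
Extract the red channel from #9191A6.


Color: #9191A6
R = 91 = 145
G = 91 = 145
B = A6 = 166
Red = 145


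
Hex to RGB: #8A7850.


8A → 138 (R)
78 → 120 (G)
50 → 80 (B)
= RGB(138, 120, 80)


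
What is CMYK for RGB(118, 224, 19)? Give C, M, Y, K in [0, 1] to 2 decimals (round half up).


R'=118/255≈0.4627, G'=224/255≈0.8784, B'=19/255≈0.0745
K = 1 - max(R',G',B') = 1 - 224/255 = 31/255 = 0.12156… → 0.12
(1-R'-K)/(1-K) simplifies to (max-R)/max with max = 224:
C = (224-118)/224 = 106/224 = 0.47321… → 0.47
M = (224-224)/224 = 0/224 = 0 → 0.00
Y = (224-19)/224 = 205/224 = 0.91517… → 0.92
= CMYK(0.47, 0.00, 0.92, 0.12)


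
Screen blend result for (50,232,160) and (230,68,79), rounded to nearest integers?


Screen: C = 255 - (255-A)×(255-B)/255, rounded to nearest integer
R: 255 - (255-50)×(255-230)/255 = 255 - 5125/255 ≈ 255 - 20.098 = 234.902 → 235
G: 255 - (255-232)×(255-68)/255 = 255 - 4301/255 ≈ 255 - 16.867 = 238.133 → 238
B: 255 - (255-160)×(255-79)/255 = 255 - 16720/255 ≈ 255 - 65.569 = 189.431 → 189
= RGB(235, 238, 189)


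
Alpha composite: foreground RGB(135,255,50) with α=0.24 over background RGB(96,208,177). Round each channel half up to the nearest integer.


C = α×F + (1-α)×B, with 1-α = 0.76
R: 0.24×135 + 0.76×96 = 32.40 + 72.96 = 105.36 → 105
G: 0.24×255 + 0.76×208 = 61.20 + 158.08 = 219.28 → 219
B: 0.24×50 + 0.76×177 = 12.00 + 134.52 = 146.52 → 147
= RGB(105, 219, 147)


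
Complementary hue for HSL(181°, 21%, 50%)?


Complement = opposite side of color wheel = hue + 180°
H' = (181 + 180) mod 360 = 1°
S and L unchanged.
= HSL(1°, 21%, 50%)


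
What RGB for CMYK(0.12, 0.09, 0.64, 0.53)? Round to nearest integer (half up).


R = 255 × (1-C) × (1-K) = 255 × 0.88 × 0.47 = 105.468 → 105
G = 255 × (1-M) × (1-K) = 255 × 0.91 × 0.47 = 109.0635 → 109
B = 255 × (1-Y) × (1-K) = 255 × 0.36 × 0.47 = 43.146 → 43
= RGB(105, 109, 43)


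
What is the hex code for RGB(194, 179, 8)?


R = 194 → C2 (hex)
G = 179 → B3 (hex)
B = 8 → 08 (hex)
Hex = #C2B308


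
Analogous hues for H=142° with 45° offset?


Base hue: 142°
Left analog: (142 - 45) mod 360 = 97°
Right analog: (142 + 45) mod 360 = 187°
Analogous hues = 97° and 187°


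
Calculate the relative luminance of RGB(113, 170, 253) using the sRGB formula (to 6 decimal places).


Linearize each channel (sRGB transfer function): c = v/255; c_lin = c/12.92 if c ≤ 0.04045, else ((c+0.055)/1.055)^2.4
  R: 113/255 ≈ 0.443137 > 0.04045 → ((0.443137+0.055)/1.055)^2.4 ≈ 0.165132
  G: 170/255 ≈ 0.666667 > 0.04045 → ((0.666667+0.055)/1.055)^2.4 ≈ 0.401978
  B: 253/255 ≈ 0.992157 > 0.04045 → ((0.992157+0.055)/1.055)^2.4 ≈ 0.982251
R_lin = 0.165132, G_lin = 0.401978, B_lin = 0.982251
L = 0.2126×R + 0.7152×G + 0.0722×B
L = 0.2126×0.165132 + 0.7152×0.401978 + 0.0722×0.982251
L ≈ 0.393520


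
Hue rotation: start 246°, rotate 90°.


New hue = (H + rotation) mod 360
New hue = (246 + 90) mod 360
= 336 mod 360
= 336°


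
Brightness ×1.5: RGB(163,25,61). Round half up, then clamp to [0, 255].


Multiply each channel by 1.5, round half up, clamp to [0, 255]
R: 163×1.5 = 244.5 → round → 245
G: 25×1.5 = 37.5 → round → 38
B: 61×1.5 = 91.5 → round → 92
= RGB(245, 38, 92)


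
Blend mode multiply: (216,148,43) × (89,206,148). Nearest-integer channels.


Multiply: C = A×B/255, rounded to nearest integer
R: 216×89/255 = 19224/255 ≈ 75.388 → 75
G: 148×206/255 = 30488/255 ≈ 119.561 → 120
B: 43×148/255 = 6364/255 ≈ 24.957 → 25
= RGB(75, 120, 25)


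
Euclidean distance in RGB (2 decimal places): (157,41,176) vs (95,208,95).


d = √[(R₁-R₂)² + (G₁-G₂)² + (B₁-B₂)²]
d = √[(157-95)² + (41-208)² + (176-95)²]
d = √[3844 + 27889 + 6561]
d = √38294
d ≈ 195.69


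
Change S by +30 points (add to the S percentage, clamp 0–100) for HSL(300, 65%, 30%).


Original S = 65%
Adjustment = +30 percentage points
New S = 65 + (30) = 95
Clamp to [0, 100] → 95
= HSL(300°, 95%, 30%)


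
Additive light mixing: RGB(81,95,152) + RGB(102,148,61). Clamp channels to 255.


Additive: each channel = min(255, C₁+C₂)
R: 81+102 = 183 → 183
G: 95+148 = 243 → 243
B: 152+61 = 213 → 213
= RGB(183, 243, 213)


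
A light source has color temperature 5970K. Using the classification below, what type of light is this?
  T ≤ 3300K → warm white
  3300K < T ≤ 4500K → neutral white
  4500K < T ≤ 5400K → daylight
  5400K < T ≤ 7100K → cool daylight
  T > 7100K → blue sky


Temperature: 5970K
5400K < 5970K ≤ 7100K → cool daylight
Classification: cool daylight


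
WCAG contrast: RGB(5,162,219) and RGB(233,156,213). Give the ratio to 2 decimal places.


Linearize each sRGB channel c=v/255: c/12.92 if c ≤ 0.04045 else ((c+0.055)/1.055)^2.4
L = 0.2126×R_lin + 0.7152×G_lin + 0.0722×B_lin
Color 1 (5,162,219):
  R=5: 5/255≈0.0196 ≤ 0.04045 → 0.0196/12.92 ≈ 0.00152
  G=162: 162/255≈0.6353 > 0.04045 → ((0.6353+0.055)/1.055)^2.4 ≈ 0.36131
  B=219: 219/255≈0.8588 > 0.04045 → ((0.8588+0.055)/1.055)^2.4 ≈ 0.70838
  L1 = 0.2126×0.00152 + 0.7152×0.36131 + 0.0722×0.70838 ≈ 0.30987
Color 2 (233,156,213):
  R=233: 233/255≈0.9137 > 0.04045 → ((0.9137+0.055)/1.055)^2.4 ≈ 0.81485
  G=156: 156/255≈0.6118 > 0.04045 → ((0.6118+0.055)/1.055)^2.4 ≈ 0.33245
  B=213: 213/255≈0.8353 > 0.04045 → ((0.8353+0.055)/1.055)^2.4 ≈ 0.66539
  L2 = 0.2126×0.81485 + 0.7152×0.33245 + 0.0722×0.66539 ≈ 0.45905
Lighter = 0.45905, Darker = 0.30987
Ratio = (L_lighter + 0.05) / (L_darker + 0.05)
Ratio = (0.45905 + 0.05) / (0.30987 + 0.05) = 0.50905 / 0.35987 ≈ 1.4145
Ratio ≈ 1.41:1


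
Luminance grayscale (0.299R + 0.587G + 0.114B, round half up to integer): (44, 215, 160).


Gray = 0.299×R + 0.587×G + 0.114×B
Gray = 0.299×44 + 0.587×215 + 0.114×160
Gray = 13.156 + 126.205 + 18.240
Gray = 157.601 → round half up → 158
Gray = 158


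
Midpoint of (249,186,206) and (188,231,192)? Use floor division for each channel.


Midpoint: each channel = ⌊(C₁+C₂)/2⌋
R: ⌊(249+188)/2⌋ = 218
G: ⌊(186+231)/2⌋ = 208
B: ⌊(206+192)/2⌋ = 199
= RGB(218, 208, 199)


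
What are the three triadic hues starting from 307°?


Triadic: equally spaced at 120° intervals
H1 = 307°
H2 = (307 + 120) mod 360 = 67°
H3 = (307 + 240) mod 360 = 187°
Triadic = 307°, 67°, 187°


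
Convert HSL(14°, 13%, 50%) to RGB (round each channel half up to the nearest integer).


H=14°, S=0.13, L=0.50
C = (1-|2L-1|)×S = (1-|0.00|)×0.13 = 0.13
H' = H/60 = 14/60 ≈ 0.2333; X = C×(1-|H' mod 2 - 1|) ≈ 0.0303
m = L - C/2 = 0.50 - 0.065 = 0.435
Sector ⌊H'⌋ = 0 → (R',G',B') = (0.13, ≈0.0303, 0.0)
RGB = ((R'+m)×255, (G'+m)×255, (B'+m)×255) = (144.075, 118.66, 110.925)
Round half up → RGB(144, 119, 111)


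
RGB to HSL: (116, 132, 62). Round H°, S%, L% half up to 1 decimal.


Normalize: R'=116/255≈0.4549, G'=132/255≈0.5176, B'=62/255≈0.2431
Max=132/255, Min=62/255, Δ=Max-Min=70/255
L = (Max+Min)/2 = (132+62)/510 = 194/510 = 0.38039… → L = 38.0%
L ≤ 0.5 → S = Δ/(Max+Min) = 70/(132+62) = 70/194 = 0.36082… → S = 36.1%
(the 1/255 factors cancel in S and H, so raw channel differences can be used)
Max is G' → H = 60 × ((B-R)/Δ + 2) = 60 × ((62-116)/70 + 2)
  -54/70 + 2 = -0.7714… + 2 = 1.2285…
  H = 60 × 1.2285… = 73.714…° → H = 73.7°
= HSL(73.7°, 36.1%, 38.0%)


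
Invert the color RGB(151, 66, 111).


Invert: (255-R, 255-G, 255-B)
R: 255-151 = 104
G: 255-66 = 189
B: 255-111 = 144
= RGB(104, 189, 144)


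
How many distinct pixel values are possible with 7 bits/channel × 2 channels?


Total bits = 7 bits/channel × 2 channels = 14 bits
Distinct pixel values = 2^14
= 16,384 pixel values


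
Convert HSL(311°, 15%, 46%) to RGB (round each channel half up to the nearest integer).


H=311°, S=0.15, L=0.46
C = (1-|2L-1|)×S = (1-|-0.08|)×0.15 = 0.138
H' = H/60 = 311/60 ≈ 5.1833; X = C×(1-|H' mod 2 - 1|) = 0.1127
m = L - C/2 = 0.46 - 0.069 = 0.391
Sector ⌊H'⌋ = 5 → (R',G',B') = (0.138, 0.0, 0.1127)
RGB = ((R'+m)×255, (G'+m)×255, (B'+m)×255) = (134.895, 99.705, 128.4435)
Round half up → RGB(135, 100, 128)


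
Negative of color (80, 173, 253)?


Invert: (255-R, 255-G, 255-B)
R: 255-80 = 175
G: 255-173 = 82
B: 255-253 = 2
= RGB(175, 82, 2)


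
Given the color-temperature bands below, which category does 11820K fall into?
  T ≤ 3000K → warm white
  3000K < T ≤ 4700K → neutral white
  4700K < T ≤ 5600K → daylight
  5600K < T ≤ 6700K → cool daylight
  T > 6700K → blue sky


Temperature: 11820K
11820K > 6700K → blue sky
Classification: blue sky


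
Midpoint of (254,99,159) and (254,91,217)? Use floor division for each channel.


Midpoint: each channel = ⌊(C₁+C₂)/2⌋
R: ⌊(254+254)/2⌋ = 254
G: ⌊(99+91)/2⌋ = 95
B: ⌊(159+217)/2⌋ = 188
= RGB(254, 95, 188)


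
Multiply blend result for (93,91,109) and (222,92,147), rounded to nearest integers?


Multiply: C = A×B/255, rounded to nearest integer
R: 93×222/255 = 20646/255 ≈ 80.965 → 81
G: 91×92/255 = 8372/255 ≈ 32.831 → 33
B: 109×147/255 = 16023/255 ≈ 62.835 → 63
= RGB(81, 33, 63)


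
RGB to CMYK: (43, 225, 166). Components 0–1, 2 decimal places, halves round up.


R'=43/255≈0.1686, G'=225/255≈0.8824, B'=166/255≈0.6510
K = 1 - max(R',G',B') = 1 - 225/255 = 30/255 = 0.11764… → 0.12
(1-R'-K)/(1-K) simplifies to (max-R)/max with max = 225:
C = (225-43)/225 = 182/225 = 0.80888… → 0.81
M = (225-225)/225 = 0/225 = 0 → 0.00
Y = (225-166)/225 = 59/225 = 0.26222… → 0.26
= CMYK(0.81, 0.00, 0.26, 0.12)


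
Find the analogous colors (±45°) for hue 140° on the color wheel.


Base hue: 140°
Left analog: (140 - 45) mod 360 = 95°
Right analog: (140 + 45) mod 360 = 185°
Analogous hues = 95° and 185°


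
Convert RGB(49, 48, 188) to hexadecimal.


R = 49 → 31 (hex)
G = 48 → 30 (hex)
B = 188 → BC (hex)
Hex = #3130BC


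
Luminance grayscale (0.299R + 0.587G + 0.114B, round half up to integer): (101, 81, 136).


Gray = 0.299×R + 0.587×G + 0.114×B
Gray = 0.299×101 + 0.587×81 + 0.114×136
Gray = 30.199 + 47.547 + 15.504
Gray = 93.250 → round half up → 93
Gray = 93


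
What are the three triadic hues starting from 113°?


Triadic: equally spaced at 120° intervals
H1 = 113°
H2 = (113 + 120) mod 360 = 233°
H3 = (113 + 240) mod 360 = 353°
Triadic = 113°, 233°, 353°


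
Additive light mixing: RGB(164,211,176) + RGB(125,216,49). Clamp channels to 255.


Additive: each channel = min(255, C₁+C₂)
R: 164+125 = 289 → 255
G: 211+216 = 427 → 255
B: 176+49 = 225 → 225
= RGB(255, 255, 225)


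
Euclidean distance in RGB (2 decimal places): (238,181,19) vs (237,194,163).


d = √[(R₁-R₂)² + (G₁-G₂)² + (B₁-B₂)²]
d = √[(238-237)² + (181-194)² + (19-163)²]
d = √[1 + 169 + 20736]
d = √20906
d ≈ 144.59


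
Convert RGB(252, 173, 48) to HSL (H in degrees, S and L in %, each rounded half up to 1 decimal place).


Normalize: R'=252/255≈0.9882, G'=173/255≈0.6784, B'=48/255≈0.1882
Max=252/255, Min=48/255, Δ=Max-Min=204/255
L = (Max+Min)/2 = (252+48)/510 = 300/510 = 0.58823… → L = 58.8%
L > 0.5 → S = Δ/(2-Max-Min) = 204/(510-252-48) = 204/210 = 0.97142… → S = 97.1%
(the 1/255 factors cancel in S and H, so raw channel differences can be used)
Max is R' → H = 60 × (((G-B)/Δ) mod 6) = 60 × (((173-48)/204) mod 6)
  125/204 = 0.6127…
  H = 60 × 0.6127… = 36.764…° → H = 36.8°
= HSL(36.8°, 97.1%, 58.8%)


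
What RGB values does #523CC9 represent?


52 → 82 (R)
3C → 60 (G)
C9 → 201 (B)
= RGB(82, 60, 201)


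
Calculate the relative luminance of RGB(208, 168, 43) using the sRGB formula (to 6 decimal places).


Linearize each channel (sRGB transfer function): c = v/255; c_lin = c/12.92 if c ≤ 0.04045, else ((c+0.055)/1.055)^2.4
  R: 208/255 ≈ 0.815686 > 0.04045 → ((0.815686+0.055)/1.055)^2.4 ≈ 0.630757
  G: 168/255 ≈ 0.658824 > 0.04045 → ((0.658824+0.055)/1.055)^2.4 ≈ 0.391572
  B: 43/255 ≈ 0.168627 > 0.04045 → ((0.168627+0.055)/1.055)^2.4 ≈ 0.024158
R_lin = 0.630757, G_lin = 0.391572, B_lin = 0.024158
L = 0.2126×R + 0.7152×G + 0.0722×B
L = 0.2126×0.630757 + 0.7152×0.391572 + 0.0722×0.024158
L ≈ 0.415896


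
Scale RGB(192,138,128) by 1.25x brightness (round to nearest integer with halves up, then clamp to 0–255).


Multiply each channel by 1.25, round half up, clamp to [0, 255]
R: 192×1.25 = 240
G: 138×1.25 = 172.5 → round → 173
B: 128×1.25 = 160
= RGB(240, 173, 160)


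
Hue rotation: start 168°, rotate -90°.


New hue = (H + rotation) mod 360
New hue = (168 -90) mod 360
= 78 mod 360
= 78°


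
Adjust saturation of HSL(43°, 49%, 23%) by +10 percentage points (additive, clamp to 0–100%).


Original S = 49%
Adjustment = +10 percentage points
New S = 49 + (10) = 59
Clamp to [0, 100] → 59
= HSL(43°, 59%, 23%)


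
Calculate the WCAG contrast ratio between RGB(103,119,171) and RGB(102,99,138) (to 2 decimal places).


Linearize each sRGB channel c=v/255: c/12.92 if c ≤ 0.04045 else ((c+0.055)/1.055)^2.4
L = 0.2126×R_lin + 0.7152×G_lin + 0.0722×B_lin
Color 1 (103,119,171):
  R=103: 103/255≈0.4039 > 0.04045 → ((0.4039+0.055)/1.055)^2.4 ≈ 0.13563
  G=119: 119/255≈0.4667 > 0.04045 → ((0.4667+0.055)/1.055)^2.4 ≈ 0.18447
  B=171: 171/255≈0.6706 > 0.04045 → ((0.6706+0.055)/1.055)^2.4 ≈ 0.40724
  L1 = 0.2126×0.13563 + 0.7152×0.18447 + 0.0722×0.40724 ≈ 0.19017
Color 2 (102,99,138):
  R=102: 102/255≈0.4000 > 0.04045 → ((0.4000+0.055)/1.055)^2.4 ≈ 0.13287
  G=99: 99/255≈0.3882 > 0.04045 → ((0.3882+0.055)/1.055)^2.4 ≈ 0.12477
  B=138: 138/255≈0.5412 > 0.04045 → ((0.5412+0.055)/1.055)^2.4 ≈ 0.25415
  L2 = 0.2126×0.13287 + 0.7152×0.12477 + 0.0722×0.25415 ≈ 0.13583
Lighter = 0.19017, Darker = 0.13583
Ratio = (L_lighter + 0.05) / (L_darker + 0.05)
Ratio = (0.19017 + 0.05) / (0.13583 + 0.05) = 0.24017 / 0.18583 ≈ 1.2924
Ratio ≈ 1.29:1


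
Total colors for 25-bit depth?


Colors = 2^bits = 2^25
= 33,554,432 colors


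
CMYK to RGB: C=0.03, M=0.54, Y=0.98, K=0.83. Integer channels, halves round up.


R = 255 × (1-C) × (1-K) = 255 × 0.97 × 0.17 = 42.0495 → 42
G = 255 × (1-M) × (1-K) = 255 × 0.46 × 0.17 = 19.941 → 20
B = 255 × (1-Y) × (1-K) = 255 × 0.02 × 0.17 = 0.867 → 1
= RGB(42, 20, 1)


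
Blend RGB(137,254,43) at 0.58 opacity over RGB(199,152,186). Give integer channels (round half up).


C = α×F + (1-α)×B, with 1-α = 0.42
R: 0.58×137 + 0.42×199 = 79.46 + 83.58 = 163.04 → 163
G: 0.58×254 + 0.42×152 = 147.32 + 63.84 = 211.16 → 211
B: 0.58×43 + 0.42×186 = 24.94 + 78.12 = 103.06 → 103
= RGB(163, 211, 103)


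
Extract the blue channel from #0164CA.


Color: #0164CA
R = 01 = 1
G = 64 = 100
B = CA = 202
Blue = 202


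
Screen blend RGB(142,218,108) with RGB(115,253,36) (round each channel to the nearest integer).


Screen: C = 255 - (255-A)×(255-B)/255, rounded to nearest integer
R: 255 - (255-142)×(255-115)/255 = 255 - 15820/255 ≈ 255 - 62.039 = 192.961 → 193
G: 255 - (255-218)×(255-253)/255 = 255 - 74/255 ≈ 255 - 0.290 = 254.710 → 255
B: 255 - (255-108)×(255-36)/255 = 255 - 32193/255 ≈ 255 - 126.247 = 128.753 → 129
= RGB(193, 255, 129)


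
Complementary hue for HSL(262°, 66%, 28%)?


Complement = opposite side of color wheel = hue + 180°
H' = (262 + 180) mod 360 = 82°
S and L unchanged.
= HSL(82°, 66%, 28%)


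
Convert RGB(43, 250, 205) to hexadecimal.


R = 43 → 2B (hex)
G = 250 → FA (hex)
B = 205 → CD (hex)
Hex = #2BFACD


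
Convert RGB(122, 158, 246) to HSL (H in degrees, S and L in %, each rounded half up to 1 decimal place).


Normalize: R'=122/255≈0.4784, G'=158/255≈0.6196, B'=246/255≈0.9647
Max=246/255, Min=122/255, Δ=Max-Min=124/255
L = (Max+Min)/2 = (246+122)/510 = 368/510 = 0.72156… → L = 72.2%
L > 0.5 → S = Δ/(2-Max-Min) = 124/(510-246-122) = 124/142 = 0.87323… → S = 87.3%
(the 1/255 factors cancel in S and H, so raw channel differences can be used)
Max is B' → H = 60 × ((R-G)/Δ + 4) = 60 × ((122-158)/124 + 4)
  -36/124 + 4 = -0.2903… + 4 = 3.7096…
  H = 60 × 3.7096… = 222.580…° → H = 222.6°
= HSL(222.6°, 87.3%, 72.2%)


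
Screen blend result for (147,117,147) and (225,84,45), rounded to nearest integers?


Screen: C = 255 - (255-A)×(255-B)/255, rounded to nearest integer
R: 255 - (255-147)×(255-225)/255 = 255 - 3240/255 ≈ 255 - 12.706 = 242.294 → 242
G: 255 - (255-117)×(255-84)/255 = 255 - 23598/255 ≈ 255 - 92.541 = 162.459 → 162
B: 255 - (255-147)×(255-45)/255 = 255 - 22680/255 ≈ 255 - 88.941 = 166.059 → 166
= RGB(242, 162, 166)


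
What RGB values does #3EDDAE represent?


3E → 62 (R)
DD → 221 (G)
AE → 174 (B)
= RGB(62, 221, 174)


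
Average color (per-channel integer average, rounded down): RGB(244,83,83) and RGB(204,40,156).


Midpoint: each channel = ⌊(C₁+C₂)/2⌋
R: ⌊(244+204)/2⌋ = 224
G: ⌊(83+40)/2⌋ = 61
B: ⌊(83+156)/2⌋ = 119
= RGB(224, 61, 119)


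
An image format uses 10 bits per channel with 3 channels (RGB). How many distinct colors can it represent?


Total bits = 10 bits/channel × 3 channels = 30 bits
Distinct colors = 2^30
= 1,073,741,824 colors


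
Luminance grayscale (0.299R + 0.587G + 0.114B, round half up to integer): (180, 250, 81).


Gray = 0.299×R + 0.587×G + 0.114×B
Gray = 0.299×180 + 0.587×250 + 0.114×81
Gray = 53.820 + 146.750 + 9.234
Gray = 209.804 → round half up → 210
Gray = 210


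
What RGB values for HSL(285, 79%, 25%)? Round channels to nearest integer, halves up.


H=285°, S=0.79, L=0.25
C = (1-|2L-1|)×S = (1-|-0.50|)×0.79 = 0.395
H' = H/60 = 285/60 ≈ 4.7500; X = C×(1-|H' mod 2 - 1|) = 0.29625
m = L - C/2 = 0.25 - 0.1975 = 0.0525
Sector ⌊H'⌋ = 4 → (R',G',B') = (0.29625, 0.0, 0.395)
RGB = ((R'+m)×255, (G'+m)×255, (B'+m)×255) = (88.93125, 13.3875, 114.1125)
Round half up → RGB(89, 13, 114)


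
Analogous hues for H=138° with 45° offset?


Base hue: 138°
Left analog: (138 - 45) mod 360 = 93°
Right analog: (138 + 45) mod 360 = 183°
Analogous hues = 93° and 183°


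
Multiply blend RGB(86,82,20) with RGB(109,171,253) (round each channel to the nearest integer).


Multiply: C = A×B/255, rounded to nearest integer
R: 86×109/255 = 9374/255 ≈ 36.761 → 37
G: 82×171/255 = 14022/255 ≈ 54.988 → 55
B: 20×253/255 = 5060/255 ≈ 19.843 → 20
= RGB(37, 55, 20)


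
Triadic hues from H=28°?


Triadic: equally spaced at 120° intervals
H1 = 28°
H2 = (28 + 120) mod 360 = 148°
H3 = (28 + 240) mod 360 = 268°
Triadic = 28°, 148°, 268°


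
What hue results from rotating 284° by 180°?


New hue = (H + rotation) mod 360
New hue = (284 + 180) mod 360
= 464 mod 360
= 104°


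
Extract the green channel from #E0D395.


Color: #E0D395
R = E0 = 224
G = D3 = 211
B = 95 = 149
Green = 211


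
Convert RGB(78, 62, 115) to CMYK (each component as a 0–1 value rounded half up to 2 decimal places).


R'=78/255≈0.3059, G'=62/255≈0.2431, B'=115/255≈0.4510
K = 1 - max(R',G',B') = 1 - 115/255 = 140/255 = 0.54901… → 0.55
(1-R'-K)/(1-K) simplifies to (max-R)/max with max = 115:
C = (115-78)/115 = 37/115 = 0.32173… → 0.32
M = (115-62)/115 = 53/115 = 0.46086… → 0.46
Y = (115-115)/115 = 0/115 = 0 → 0.00
= CMYK(0.32, 0.46, 0.00, 0.55)


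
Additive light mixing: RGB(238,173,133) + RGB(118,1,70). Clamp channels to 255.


Additive: each channel = min(255, C₁+C₂)
R: 238+118 = 356 → 255
G: 173+1 = 174 → 174
B: 133+70 = 203 → 203
= RGB(255, 174, 203)


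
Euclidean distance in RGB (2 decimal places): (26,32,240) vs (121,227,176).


d = √[(R₁-R₂)² + (G₁-G₂)² + (B₁-B₂)²]
d = √[(26-121)² + (32-227)² + (240-176)²]
d = √[9025 + 38025 + 4096]
d = √51146
d ≈ 226.15


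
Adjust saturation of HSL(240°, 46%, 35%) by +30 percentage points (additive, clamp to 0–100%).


Original S = 46%
Adjustment = +30 percentage points
New S = 46 + (30) = 76
Clamp to [0, 100] → 76
= HSL(240°, 76%, 35%)


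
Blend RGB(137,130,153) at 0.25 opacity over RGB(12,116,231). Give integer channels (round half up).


C = α×F + (1-α)×B, with 1-α = 0.75
R: 0.25×137 + 0.75×12 = 34.25 + 9.00 = 43.25 → 43
G: 0.25×130 + 0.75×116 = 32.50 + 87.00 = 119.50 → 120
B: 0.25×153 + 0.75×231 = 38.25 + 173.25 = 211.50 → 212
= RGB(43, 120, 212)


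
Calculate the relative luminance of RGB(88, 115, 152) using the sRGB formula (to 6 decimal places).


Linearize each channel (sRGB transfer function): c = v/255; c_lin = c/12.92 if c ≤ 0.04045, else ((c+0.055)/1.055)^2.4
  R: 88/255 ≈ 0.345098 > 0.04045 → ((0.345098+0.055)/1.055)^2.4 ≈ 0.097587
  G: 115/255 ≈ 0.450980 > 0.04045 → ((0.450980+0.055)/1.055)^2.4 ≈ 0.171441
  B: 152/255 ≈ 0.596078 > 0.04045 → ((0.596078+0.055)/1.055)^2.4 ≈ 0.313989
R_lin = 0.097587, G_lin = 0.171441, B_lin = 0.313989
L = 0.2126×R + 0.7152×G + 0.0722×B
L = 0.2126×0.097587 + 0.7152×0.171441 + 0.0722×0.313989
L ≈ 0.166032


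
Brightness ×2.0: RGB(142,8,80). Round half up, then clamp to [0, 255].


Multiply each channel by 2.0, round half up, clamp to [0, 255]
R: 142×2.0 = 284 → clamp → 255
G: 8×2.0 = 16
B: 80×2.0 = 160
= RGB(255, 16, 160)


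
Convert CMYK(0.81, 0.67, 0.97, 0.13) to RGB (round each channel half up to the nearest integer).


R = 255 × (1-C) × (1-K) = 255 × 0.19 × 0.87 = 42.1515 → 42
G = 255 × (1-M) × (1-K) = 255 × 0.33 × 0.87 = 73.2105 → 73
B = 255 × (1-Y) × (1-K) = 255 × 0.03 × 0.87 = 6.6555 → 7
= RGB(42, 73, 7)


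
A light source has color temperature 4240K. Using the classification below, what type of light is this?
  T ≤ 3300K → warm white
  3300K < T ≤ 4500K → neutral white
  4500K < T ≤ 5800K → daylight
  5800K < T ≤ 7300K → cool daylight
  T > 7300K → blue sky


Temperature: 4240K
3300K < 4240K ≤ 4500K → neutral white
Classification: neutral white


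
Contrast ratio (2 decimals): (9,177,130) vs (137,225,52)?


Linearize each sRGB channel c=v/255: c/12.92 if c ≤ 0.04045 else ((c+0.055)/1.055)^2.4
L = 0.2126×R_lin + 0.7152×G_lin + 0.0722×B_lin
Color 1 (9,177,130):
  R=9: 9/255≈0.0353 ≤ 0.04045 → 0.0353/12.92 ≈ 0.00273
  G=177: 177/255≈0.6941 > 0.04045 → ((0.6941+0.055)/1.055)^2.4 ≈ 0.43966
  B=130: 130/255≈0.5098 > 0.04045 → ((0.5098+0.055)/1.055)^2.4 ≈ 0.22323
  L1 = 0.2126×0.00273 + 0.7152×0.43966 + 0.0722×0.22323 ≈ 0.33114
Color 2 (137,225,52):
  R=137: 137/255≈0.5373 > 0.04045 → ((0.5373+0.055)/1.055)^2.4 ≈ 0.25016
  G=225: 225/255≈0.8824 > 0.04045 → ((0.8824+0.055)/1.055)^2.4 ≈ 0.75294
  B=52: 52/255≈0.2039 > 0.04045 → ((0.2039+0.055)/1.055)^2.4 ≈ 0.03434
  L2 = 0.2126×0.25016 + 0.7152×0.75294 + 0.0722×0.03434 ≈ 0.59417
Lighter = 0.59417, Darker = 0.33114
Ratio = (L_lighter + 0.05) / (L_darker + 0.05)
Ratio = (0.59417 + 0.05) / (0.33114 + 0.05) = 0.64417 / 0.38114 ≈ 1.6901
Ratio ≈ 1.69:1


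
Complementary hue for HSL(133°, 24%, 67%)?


Complement = opposite side of color wheel = hue + 180°
H' = (133 + 180) mod 360 = 313°
S and L unchanged.
= HSL(313°, 24%, 67%)


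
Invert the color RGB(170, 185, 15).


Invert: (255-R, 255-G, 255-B)
R: 255-170 = 85
G: 255-185 = 70
B: 255-15 = 240
= RGB(85, 70, 240)


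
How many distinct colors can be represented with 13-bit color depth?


Colors = 2^bits = 2^13
= 8,192 colors


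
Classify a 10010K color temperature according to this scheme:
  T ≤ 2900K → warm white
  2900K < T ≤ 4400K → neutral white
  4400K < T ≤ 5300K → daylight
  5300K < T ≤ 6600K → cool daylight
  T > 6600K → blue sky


Temperature: 10010K
10010K > 6600K → blue sky
Classification: blue sky


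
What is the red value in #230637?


Color: #230637
R = 23 = 35
G = 06 = 6
B = 37 = 55
Red = 35


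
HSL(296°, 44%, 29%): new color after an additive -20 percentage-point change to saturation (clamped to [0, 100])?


Original S = 44%
Adjustment = -20 percentage points
New S = 44 + (-20) = 24
Clamp to [0, 100] → 24
= HSL(296°, 24%, 29%)


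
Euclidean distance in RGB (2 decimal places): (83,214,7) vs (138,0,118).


d = √[(R₁-R₂)² + (G₁-G₂)² + (B₁-B₂)²]
d = √[(83-138)² + (214-0)² + (7-118)²]
d = √[3025 + 45796 + 12321]
d = √61142
d ≈ 247.27


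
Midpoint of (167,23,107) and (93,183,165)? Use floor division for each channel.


Midpoint: each channel = ⌊(C₁+C₂)/2⌋
R: ⌊(167+93)/2⌋ = 130
G: ⌊(23+183)/2⌋ = 103
B: ⌊(107+165)/2⌋ = 136
= RGB(130, 103, 136)


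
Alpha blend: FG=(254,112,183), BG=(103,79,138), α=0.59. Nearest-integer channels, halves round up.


C = α×F + (1-α)×B, with 1-α = 0.41
R: 0.59×254 + 0.41×103 = 149.86 + 42.23 = 192.09 → 192
G: 0.59×112 + 0.41×79 = 66.08 + 32.39 = 98.47 → 98
B: 0.59×183 + 0.41×138 = 107.97 + 56.58 = 164.55 → 165
= RGB(192, 98, 165)


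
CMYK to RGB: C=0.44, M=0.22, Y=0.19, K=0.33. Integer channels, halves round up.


R = 255 × (1-C) × (1-K) = 255 × 0.56 × 0.67 = 95.676 → 96
G = 255 × (1-M) × (1-K) = 255 × 0.78 × 0.67 = 133.263 → 133
B = 255 × (1-Y) × (1-K) = 255 × 0.81 × 0.67 = 138.3885 → 138
= RGB(96, 133, 138)


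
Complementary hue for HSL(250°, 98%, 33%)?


Complement = opposite side of color wheel = hue + 180°
H' = (250 + 180) mod 360 = 70°
S and L unchanged.
= HSL(70°, 98%, 33%)


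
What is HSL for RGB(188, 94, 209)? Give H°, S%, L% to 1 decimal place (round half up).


Normalize: R'=188/255≈0.7373, G'=94/255≈0.3686, B'=209/255≈0.8196
Max=209/255, Min=94/255, Δ=Max-Min=115/255
L = (Max+Min)/2 = (209+94)/510 = 303/510 = 0.59411… → L = 59.4%
L > 0.5 → S = Δ/(2-Max-Min) = 115/(510-209-94) = 115/207 = 0.55555… → S = 55.6%
(the 1/255 factors cancel in S and H, so raw channel differences can be used)
Max is B' → H = 60 × ((R-G)/Δ + 4) = 60 × ((188-94)/115 + 4)
  94/115 + 4 = 0.8173… + 4 = 4.8173…
  H = 60 × 4.8173… = 289.043…° → H = 289.0°
= HSL(289.0°, 55.6%, 59.4%)
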